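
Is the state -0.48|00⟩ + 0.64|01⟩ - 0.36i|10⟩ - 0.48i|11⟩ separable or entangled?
Entangled

Writing the state as a|00⟩ + b|01⟩ + c|10⟩ + d|11⟩, it is a product state iff ad − bc = 0.
Here (a, b, c, d) = (-0.48, 0.64, -0.36i, -0.48i): ad − bc = (-0.48)(-0.48i) − (0.64)(-0.36i) = 0.4608i ≠ 0, so the state is entangled.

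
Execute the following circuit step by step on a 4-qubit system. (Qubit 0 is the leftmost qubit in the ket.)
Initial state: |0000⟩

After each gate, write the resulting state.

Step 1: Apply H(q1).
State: 1/√2|0000⟩ + 1/√2|0100⟩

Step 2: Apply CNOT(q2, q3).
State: 1/√2|0000⟩ + 1/√2|0100⟩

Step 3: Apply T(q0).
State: 1/√2|0000⟩ + 1/√2|0100⟩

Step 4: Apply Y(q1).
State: -(1/√2)i|0000⟩ + (1/√2)i|0100⟩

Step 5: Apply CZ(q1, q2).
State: -(1/√2)i|0000⟩ + (1/√2)i|0100⟩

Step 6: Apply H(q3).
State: -(1/2)i|0000⟩ - (1/2)i|0001⟩ + (1/2)i|0100⟩ + (1/2)i|0101⟩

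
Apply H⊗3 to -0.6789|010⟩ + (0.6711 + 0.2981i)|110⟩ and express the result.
(-0.002758 + 0.1054i)|000⟩ + (-0.002758 + 0.1054i)|001⟩ + (0.002758 - 0.1054i)|010⟩ + (0.002758 - 0.1054i)|011⟩ + (-0.4773 - 0.1054i)|100⟩ + (-0.4773 - 0.1054i)|101⟩ + (0.4773 + 0.1054i)|110⟩ + (0.4773 + 0.1054i)|111⟩

H⊗3 gives amp(|y⟩) = (1/2√2) Σ_x (−1)^(x·y) amp(|x⟩), where x·y is the number of positions in which both x and y have a 1.
|000⟩: (-0.6789 + (0.6711 + 0.2981i))/(2√2) = (-0.002758 + 0.1054i)
|001⟩: (-0.6789 + (0.6711 + 0.2981i))/(2√2) = (-0.002758 + 0.1054i)
|010⟩: (0.6789 - (0.6711 + 0.2981i))/(2√2) = (0.002758 - 0.1054i)
|011⟩: (0.6789 - (0.6711 + 0.2981i))/(2√2) = (0.002758 - 0.1054i)
|100⟩: (-0.6789 - (0.6711 + 0.2981i))/(2√2) = (-0.4773 - 0.1054i)
|101⟩: (-0.6789 - (0.6711 + 0.2981i))/(2√2) = (-0.4773 - 0.1054i)
|110⟩: (0.6789 + (0.6711 + 0.2981i))/(2√2) = (0.4773 + 0.1054i)
|111⟩: (0.6789 + (0.6711 + 0.2981i))/(2√2) = (0.4773 + 0.1054i)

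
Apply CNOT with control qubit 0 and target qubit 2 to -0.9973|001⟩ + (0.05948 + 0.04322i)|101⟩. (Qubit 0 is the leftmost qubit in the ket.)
-0.9973|001⟩ + (0.05948 + 0.04322i)|100⟩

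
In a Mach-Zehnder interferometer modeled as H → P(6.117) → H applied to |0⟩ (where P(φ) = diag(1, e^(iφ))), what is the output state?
(0.9931 - 0.08271i)|0⟩ + (0.006889 + 0.08271i)|1⟩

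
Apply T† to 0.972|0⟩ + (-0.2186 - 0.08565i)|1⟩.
0.972|0⟩ + (-0.2151 + 0.09401i)|1⟩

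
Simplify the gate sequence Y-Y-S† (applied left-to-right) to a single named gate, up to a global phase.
S†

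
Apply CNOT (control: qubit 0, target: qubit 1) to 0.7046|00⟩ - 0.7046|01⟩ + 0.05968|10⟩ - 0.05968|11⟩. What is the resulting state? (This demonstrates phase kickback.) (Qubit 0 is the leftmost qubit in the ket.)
0.7046|00⟩ - 0.7046|01⟩ - 0.05968|10⟩ + 0.05968|11⟩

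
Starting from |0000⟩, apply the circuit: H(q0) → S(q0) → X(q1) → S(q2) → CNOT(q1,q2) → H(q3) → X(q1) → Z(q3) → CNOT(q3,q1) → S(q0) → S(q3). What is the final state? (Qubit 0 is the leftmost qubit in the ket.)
1/2|0010⟩ - (1/2)i|0111⟩ - 1/2|1010⟩ + (1/2)i|1111⟩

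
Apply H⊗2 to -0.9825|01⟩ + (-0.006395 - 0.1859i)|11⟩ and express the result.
(-0.4944 - 0.09295i)|00⟩ + (0.4944 + 0.09295i)|01⟩ + (-0.4881 + 0.09295i)|10⟩ + (0.4881 - 0.09295i)|11⟩

H⊗2 gives amp(|y⟩) = (1/2) Σ_x (−1)^(x·y) amp(|x⟩), where x·y is the number of positions in which both x and y have a 1.
|00⟩: (-0.9825 + (-0.006395 - 0.1859i))/2 = (-0.4944 - 0.09295i)
|01⟩: (0.9825 - (-0.006395 - 0.1859i))/2 = (0.4944 + 0.09295i)
|10⟩: (-0.9825 - (-0.006395 - 0.1859i))/2 = (-0.4881 + 0.09295i)
|11⟩: (0.9825 + (-0.006395 - 0.1859i))/2 = (0.4881 - 0.09295i)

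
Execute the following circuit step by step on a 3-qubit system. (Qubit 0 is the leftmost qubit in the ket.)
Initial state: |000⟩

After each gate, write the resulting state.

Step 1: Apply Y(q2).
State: i|001⟩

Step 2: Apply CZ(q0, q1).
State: i|001⟩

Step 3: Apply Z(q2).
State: -i|001⟩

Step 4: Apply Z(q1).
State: -i|001⟩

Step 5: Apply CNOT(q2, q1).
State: -i|011⟩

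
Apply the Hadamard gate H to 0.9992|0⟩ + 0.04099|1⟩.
0.7355|0⟩ + 0.6776|1⟩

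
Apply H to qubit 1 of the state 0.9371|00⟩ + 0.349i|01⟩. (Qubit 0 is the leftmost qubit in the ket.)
(0.6626 + 0.2468i)|00⟩ + (0.6626 - 0.2468i)|01⟩

H on qubit 1 mixes each pair of kets that differ only in qubit 1: amplitudes (a, b) of (|…0…⟩, |…1…⟩) become ((a + b)/√2, (a − b)/√2). Kets absent from the input have amplitude 0.
(|00⟩, |01⟩): (a, b) = (0.9371, 0.349i) → ((0.6626 + 0.2468i), (0.6626 - 0.2468i))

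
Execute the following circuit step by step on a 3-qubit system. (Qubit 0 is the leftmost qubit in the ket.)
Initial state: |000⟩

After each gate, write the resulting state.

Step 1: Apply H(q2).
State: 1/√2|000⟩ + 1/√2|001⟩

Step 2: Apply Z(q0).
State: 1/√2|000⟩ + 1/√2|001⟩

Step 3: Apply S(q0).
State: 1/√2|000⟩ + 1/√2|001⟩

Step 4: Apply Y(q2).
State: -(1/√2)i|000⟩ + (1/√2)i|001⟩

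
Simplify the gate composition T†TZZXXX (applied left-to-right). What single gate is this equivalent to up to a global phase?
X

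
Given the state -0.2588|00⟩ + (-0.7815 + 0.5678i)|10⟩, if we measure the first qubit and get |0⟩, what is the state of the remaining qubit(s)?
-|0⟩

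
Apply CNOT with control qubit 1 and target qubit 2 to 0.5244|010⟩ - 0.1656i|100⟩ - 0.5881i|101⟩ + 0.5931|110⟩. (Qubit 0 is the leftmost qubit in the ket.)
0.5244|011⟩ - 0.1656i|100⟩ - 0.5881i|101⟩ + 0.5931|111⟩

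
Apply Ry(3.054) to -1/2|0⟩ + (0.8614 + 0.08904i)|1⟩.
(-0.8825 - 0.08895i)|0⟩ + (-0.4618 + 0.003898i)|1⟩

Ry(3.054) = [[cos(θ/2), −sin(θ/2)], [sin(θ/2), cos(θ/2)]]; θ = 3.054, cos(θ/2) ≈ 0.0437823, sin(θ/2) ≈ 0.999041.
With a = amp(|0⟩) = -1/2 and b = amp(|1⟩) = (0.8614 + 0.08904i):
new amp(|0⟩) = (0.0437823)·a + (-0.999041)·b = (-0.8825 - 0.08895i)
new amp(|1⟩) = (0.999041)·a + (0.0437823)·b = (-0.4618 + 0.003898i)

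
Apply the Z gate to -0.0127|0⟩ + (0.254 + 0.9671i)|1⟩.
-0.0127|0⟩ + (-0.254 - 0.9671i)|1⟩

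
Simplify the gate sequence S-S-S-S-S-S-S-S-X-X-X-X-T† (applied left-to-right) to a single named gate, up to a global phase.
T†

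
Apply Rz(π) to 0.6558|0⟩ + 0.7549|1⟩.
-0.6558i|0⟩ + 0.7549i|1⟩

Rz(π) = [[e^(−iθ/2), 0], [0, e^(iθ/2)]] with e^(±iθ/2) = cos(θ/2) ± i·sin(θ/2); θ = π, cos(θ/2) ≈ 0, sin(θ/2) ≈ 1.
With a = amp(|0⟩) = 0.6558 and b = amp(|1⟩) = 0.7549:
new amp(|0⟩) = (-i)·a = -0.6558i
new amp(|1⟩) = (i)·b = 0.7549i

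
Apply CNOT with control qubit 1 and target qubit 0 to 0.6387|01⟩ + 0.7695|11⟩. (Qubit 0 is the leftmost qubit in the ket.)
0.7695|01⟩ + 0.6387|11⟩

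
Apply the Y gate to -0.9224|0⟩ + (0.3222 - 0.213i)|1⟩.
(-0.213 - 0.3222i)|0⟩ - 0.9224i|1⟩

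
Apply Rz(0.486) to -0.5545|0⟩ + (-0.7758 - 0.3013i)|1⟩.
(-0.5382 + 0.1334i)|0⟩ + (-0.6805 - 0.4791i)|1⟩

Rz(0.486) = [[e^(−iθ/2), 0], [0, e^(iθ/2)]] with e^(±iθ/2) = cos(θ/2) ± i·sin(θ/2); θ = 0.486, cos(θ/2) ≈ 0.97062, sin(θ/2) ≈ 0.240616.
With a = amp(|0⟩) = -0.5545 and b = amp(|1⟩) = (-0.7758 - 0.3013i):
new amp(|0⟩) = (0.97062 - 0.240616i)·a = (-0.5382 + 0.1334i)
new amp(|1⟩) = (0.97062 + 0.240616i)·b = (-0.6805 - 0.4791i)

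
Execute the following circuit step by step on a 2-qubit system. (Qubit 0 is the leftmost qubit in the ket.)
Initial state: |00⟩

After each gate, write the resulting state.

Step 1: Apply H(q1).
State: 1/√2|00⟩ + 1/√2|01⟩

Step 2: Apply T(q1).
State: 1/√2|00⟩ + (1/2 + (1/2)i)|01⟩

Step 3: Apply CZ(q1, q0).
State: 1/√2|00⟩ + (1/2 + (1/2)i)|01⟩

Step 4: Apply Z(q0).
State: 1/√2|00⟩ + (1/2 + (1/2)i)|01⟩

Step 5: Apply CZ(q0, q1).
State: 1/√2|00⟩ + (1/2 + (1/2)i)|01⟩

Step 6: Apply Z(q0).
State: 1/√2|00⟩ + (1/2 + (1/2)i)|01⟩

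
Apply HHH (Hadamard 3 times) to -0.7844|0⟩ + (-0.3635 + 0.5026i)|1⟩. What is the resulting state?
(-0.8117 + 0.3554i)|0⟩ + (-0.2976 - 0.3554i)|1⟩

H² = I, so H^3 = H: a single Hadamard. With (a, b) = (-0.7844, (-0.3635 + 0.5026i)), H gives ((a + b)/√2, (a − b)/√2) = ((-0.8117 + 0.3554i), (-0.2976 - 0.3554i)).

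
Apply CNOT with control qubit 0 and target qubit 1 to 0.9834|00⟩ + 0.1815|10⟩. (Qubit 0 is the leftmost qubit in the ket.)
0.9834|00⟩ + 0.1815|11⟩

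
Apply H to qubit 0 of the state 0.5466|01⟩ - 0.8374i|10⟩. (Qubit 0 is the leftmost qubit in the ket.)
-0.5921i|00⟩ + 0.3865|01⟩ + 0.5921i|10⟩ + 0.3865|11⟩

H on qubit 0 mixes each pair of kets that differ only in qubit 0: amplitudes (a, b) of (|…0…⟩, |…1…⟩) become ((a + b)/√2, (a − b)/√2). Kets absent from the input have amplitude 0.
(|00⟩, |10⟩): (a, b) = (0, -0.8374i) → (-0.5921i, 0.5921i)
(|01⟩, |11⟩): (a, b) = (0.5466, 0) → (0.3865, 0.3865)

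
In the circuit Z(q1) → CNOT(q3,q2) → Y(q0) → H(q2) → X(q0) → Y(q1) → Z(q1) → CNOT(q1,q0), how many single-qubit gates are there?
6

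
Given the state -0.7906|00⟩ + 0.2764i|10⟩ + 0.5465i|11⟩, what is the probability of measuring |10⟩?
0.0764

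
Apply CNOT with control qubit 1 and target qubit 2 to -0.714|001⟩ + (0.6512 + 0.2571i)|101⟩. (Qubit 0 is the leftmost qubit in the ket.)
-0.714|001⟩ + (0.6512 + 0.2571i)|101⟩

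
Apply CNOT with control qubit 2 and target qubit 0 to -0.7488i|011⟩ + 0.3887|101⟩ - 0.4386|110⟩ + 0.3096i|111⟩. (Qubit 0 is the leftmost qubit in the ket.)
0.3887|001⟩ + 0.3096i|011⟩ - 0.4386|110⟩ - 0.7488i|111⟩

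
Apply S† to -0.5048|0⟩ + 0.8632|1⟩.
-0.5048|0⟩ - 0.8632i|1⟩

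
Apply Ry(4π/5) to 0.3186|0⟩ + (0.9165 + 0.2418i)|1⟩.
(-0.7732 - 0.23i)|0⟩ + (0.5862 + 0.07472i)|1⟩

Ry(4π/5) = [[cos(θ/2), −sin(θ/2)], [sin(θ/2), cos(θ/2)]]; θ = 4π/5, cos(θ/2) ≈ 0.309017, sin(θ/2) ≈ 0.951057.
With a = amp(|0⟩) = 0.3186 and b = amp(|1⟩) = (0.9165 + 0.2418i):
new amp(|0⟩) = (0.309017)·a + (-0.951057)·b = (-0.7732 - 0.23i)
new amp(|1⟩) = (0.951057)·a + (0.309017)·b = (0.5862 + 0.07472i)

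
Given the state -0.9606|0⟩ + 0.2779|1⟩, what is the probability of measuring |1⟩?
0.07723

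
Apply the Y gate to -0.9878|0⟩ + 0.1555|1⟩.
-0.1555i|0⟩ - 0.9878i|1⟩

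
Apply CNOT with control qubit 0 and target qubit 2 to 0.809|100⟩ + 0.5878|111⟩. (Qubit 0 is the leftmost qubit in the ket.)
0.809|101⟩ + 0.5878|110⟩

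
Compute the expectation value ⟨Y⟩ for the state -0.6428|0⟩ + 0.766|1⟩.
0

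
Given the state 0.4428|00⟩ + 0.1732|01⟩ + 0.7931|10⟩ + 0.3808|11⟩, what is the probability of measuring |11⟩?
0.145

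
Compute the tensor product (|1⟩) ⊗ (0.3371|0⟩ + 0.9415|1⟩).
0.3371|10⟩ + 0.9415|11⟩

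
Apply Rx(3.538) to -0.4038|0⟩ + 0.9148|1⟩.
(0.07951 - 0.8969i)|0⟩ + (-0.1801 + 0.3959i)|1⟩

Rx(3.538) = [[cos(θ/2), −i·sin(θ/2)], [−i·sin(θ/2), cos(θ/2)]]; θ = 3.538, cos(θ/2) ≈ -0.196908, sin(θ/2) ≈ 0.980422.
With a = amp(|0⟩) = -0.4038 and b = amp(|1⟩) = 0.9148:
new amp(|0⟩) = (-0.196908)·a + (-0.980422i)·b = (0.07951 - 0.8969i)
new amp(|1⟩) = (-0.980422i)·a + (-0.196908)·b = (-0.1801 + 0.3959i)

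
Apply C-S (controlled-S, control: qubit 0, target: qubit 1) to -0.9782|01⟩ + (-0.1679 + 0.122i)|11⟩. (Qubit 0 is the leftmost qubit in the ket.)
-0.9782|01⟩ + (-0.122 - 0.1679i)|11⟩

C-S leaves the control-|0⟩ kets |00⟩, |01⟩ unchanged and applies S to qubit 1 on the control-|1⟩ pair (|10⟩, |11⟩).
S = [[1, 0], [0, i]].
With a = amp(|10⟩) = 0 and b = amp(|11⟩) = (-0.1679 + 0.122i):
new amp(|10⟩) = (1)·a = 0
new amp(|11⟩) = (i)·b = (-0.122 - 0.1679i)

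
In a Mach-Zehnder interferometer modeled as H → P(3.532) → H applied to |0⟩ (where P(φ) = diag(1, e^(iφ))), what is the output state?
(0.03762 - 0.1903i)|0⟩ + (0.9624 + 0.1903i)|1⟩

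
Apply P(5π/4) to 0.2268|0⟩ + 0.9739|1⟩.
0.2268|0⟩ + (-0.6887 - 0.6887i)|1⟩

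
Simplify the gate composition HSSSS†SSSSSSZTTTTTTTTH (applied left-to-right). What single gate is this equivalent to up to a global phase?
X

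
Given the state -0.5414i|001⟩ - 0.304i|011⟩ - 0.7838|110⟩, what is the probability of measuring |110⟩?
0.6143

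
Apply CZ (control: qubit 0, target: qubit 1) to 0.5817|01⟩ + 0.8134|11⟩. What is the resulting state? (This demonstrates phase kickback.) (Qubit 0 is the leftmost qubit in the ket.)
0.5817|01⟩ - 0.8134|11⟩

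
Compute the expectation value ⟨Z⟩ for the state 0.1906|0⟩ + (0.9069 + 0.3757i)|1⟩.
-0.9273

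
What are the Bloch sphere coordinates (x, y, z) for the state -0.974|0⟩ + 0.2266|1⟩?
(-0.4414, 0, 0.8973)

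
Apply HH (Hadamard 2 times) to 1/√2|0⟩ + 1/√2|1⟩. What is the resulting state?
1/√2|0⟩ + 1/√2|1⟩

H² = I, so an even number of Hadamards cancels: H^2 = I and the state is unchanged.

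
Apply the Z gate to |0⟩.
|0⟩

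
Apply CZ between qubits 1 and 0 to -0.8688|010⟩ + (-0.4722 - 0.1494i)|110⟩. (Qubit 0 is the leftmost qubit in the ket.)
-0.8688|010⟩ + (0.4722 + 0.1494i)|110⟩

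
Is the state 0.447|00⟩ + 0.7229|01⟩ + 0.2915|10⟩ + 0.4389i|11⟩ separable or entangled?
Entangled

Writing the state as a|00⟩ + b|01⟩ + c|10⟩ + d|11⟩, it is a product state iff ad − bc = 0.
Here (a, b, c, d) = (0.447, 0.7229, 0.2915, 0.4389i): ad − bc = (0.447)(0.4389i) − (0.7229)(0.2915) = (-0.2107 + 0.1962i) ≠ 0, so the state is entangled.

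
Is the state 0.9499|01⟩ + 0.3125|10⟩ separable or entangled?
Entangled

Writing the state as a|00⟩ + b|01⟩ + c|10⟩ + d|11⟩, it is a product state iff ad − bc = 0.
Here (a, b, c, d) = (0, 0.9499, 0.3125, 0): ad − bc = (0)(0) − (0.9499)(0.3125) = -0.2968 ≠ 0, so the state is entangled.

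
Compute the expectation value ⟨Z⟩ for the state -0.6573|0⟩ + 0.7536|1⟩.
-0.1359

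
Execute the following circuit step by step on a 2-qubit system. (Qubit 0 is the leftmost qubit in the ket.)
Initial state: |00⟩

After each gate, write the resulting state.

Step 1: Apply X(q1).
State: |01⟩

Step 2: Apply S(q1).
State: i|01⟩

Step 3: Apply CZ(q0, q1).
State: i|01⟩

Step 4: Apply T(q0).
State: i|01⟩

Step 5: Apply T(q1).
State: (-1/√2 + (1/√2)i)|01⟩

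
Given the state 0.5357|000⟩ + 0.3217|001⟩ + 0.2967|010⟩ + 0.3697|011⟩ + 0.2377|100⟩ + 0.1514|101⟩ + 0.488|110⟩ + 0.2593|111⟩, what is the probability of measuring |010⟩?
0.08803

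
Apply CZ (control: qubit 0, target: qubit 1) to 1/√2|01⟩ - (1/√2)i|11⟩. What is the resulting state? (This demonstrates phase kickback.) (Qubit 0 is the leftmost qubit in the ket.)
1/√2|01⟩ + (1/√2)i|11⟩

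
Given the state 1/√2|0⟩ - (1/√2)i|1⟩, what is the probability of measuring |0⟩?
1/2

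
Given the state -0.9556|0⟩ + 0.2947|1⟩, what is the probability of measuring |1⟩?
0.08685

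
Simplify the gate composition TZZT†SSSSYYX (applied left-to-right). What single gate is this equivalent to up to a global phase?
X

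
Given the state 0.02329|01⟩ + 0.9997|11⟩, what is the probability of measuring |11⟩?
0.9994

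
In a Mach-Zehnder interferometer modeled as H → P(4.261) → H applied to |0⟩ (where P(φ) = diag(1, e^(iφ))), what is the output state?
(0.2819 - 0.4499i)|0⟩ + (0.7181 + 0.4499i)|1⟩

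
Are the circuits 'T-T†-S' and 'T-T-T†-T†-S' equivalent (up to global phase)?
Yes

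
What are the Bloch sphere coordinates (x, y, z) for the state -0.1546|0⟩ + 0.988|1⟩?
(-0.3055, 0, -0.9522)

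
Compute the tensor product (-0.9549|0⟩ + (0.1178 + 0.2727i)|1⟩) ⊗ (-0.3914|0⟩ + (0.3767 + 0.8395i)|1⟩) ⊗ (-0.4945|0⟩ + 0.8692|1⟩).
-0.1848|000⟩ + 0.3249|001⟩ + (0.1779 + 0.3964i)|010⟩ + (-0.3127 - 0.6968i)|011⟩ + (0.0228 + 0.05278i)|100⟩ + (-0.04008 - 0.09277i)|101⟩ + (0.09126 - 0.0997i)|110⟩ + (-0.1604 + 0.1752i)|111⟩

amp(|b₁b₂…⟩) = product of the factor amplitudes for bits b₁, b₂, …; only kets whose every factor amplitude is nonzero survive.
|000⟩: (-0.9549)(-0.3914)(-0.4945) = -0.1848
|001⟩: (-0.9549)(-0.3914)(0.8692) = 0.3249
|010⟩: (-0.9549)(0.3767 + 0.8395i)(-0.4945) = (0.1779 + 0.3964i)
|011⟩: (-0.9549)(0.3767 + 0.8395i)(0.8692) = (-0.3127 - 0.6968i)
|100⟩: (0.1178 + 0.2727i)(-0.3914)(-0.4945) = (0.0228 + 0.05278i)
|101⟩: (0.1178 + 0.2727i)(-0.3914)(0.8692) = (-0.04008 - 0.09277i)
|110⟩: (0.1178 + 0.2727i)(0.3767 + 0.8395i)(-0.4945) = (0.09126 - 0.0997i)
|111⟩: (0.1178 + 0.2727i)(0.3767 + 0.8395i)(0.8692) = (-0.1604 + 0.1752i)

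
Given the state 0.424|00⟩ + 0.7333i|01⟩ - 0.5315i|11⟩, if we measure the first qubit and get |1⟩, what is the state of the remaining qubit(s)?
-i|1⟩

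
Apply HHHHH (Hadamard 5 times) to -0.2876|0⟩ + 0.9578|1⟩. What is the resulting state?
0.4739|0⟩ - 0.8806|1⟩

H² = I, so H^5 = H: a single Hadamard. With (a, b) = (-0.2876, 0.9578), H gives ((a + b)/√2, (a − b)/√2) = (0.4739, -0.8806).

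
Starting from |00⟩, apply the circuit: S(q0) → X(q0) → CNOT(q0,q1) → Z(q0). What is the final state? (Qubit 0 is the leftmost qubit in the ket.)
-|11⟩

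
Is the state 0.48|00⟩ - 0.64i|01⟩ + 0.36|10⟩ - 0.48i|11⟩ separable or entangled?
Separable

Writing the state as a|00⟩ + b|01⟩ + c|10⟩ + d|11⟩, it is a product state iff ad − bc = 0.
Here (a, b, c, d) = (0.48, -0.64i, 0.36, -0.48i): ad − bc = (0.48)(-0.48i) − (-0.64i)(0.36) = 0, so the state is separable.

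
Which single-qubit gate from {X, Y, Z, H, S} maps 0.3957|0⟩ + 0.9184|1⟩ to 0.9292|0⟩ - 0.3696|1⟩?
H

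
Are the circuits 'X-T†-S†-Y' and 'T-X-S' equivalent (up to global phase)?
No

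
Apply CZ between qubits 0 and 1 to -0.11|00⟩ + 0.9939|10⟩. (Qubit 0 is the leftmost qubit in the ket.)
-0.11|00⟩ + 0.9939|10⟩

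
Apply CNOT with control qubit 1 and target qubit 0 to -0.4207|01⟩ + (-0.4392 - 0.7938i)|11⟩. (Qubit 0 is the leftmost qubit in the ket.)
(-0.4392 - 0.7938i)|01⟩ - 0.4207|11⟩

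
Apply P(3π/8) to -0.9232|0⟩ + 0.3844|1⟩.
-0.9232|0⟩ + (0.1471 + 0.3551i)|1⟩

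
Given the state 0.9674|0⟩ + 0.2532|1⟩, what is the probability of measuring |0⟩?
0.9359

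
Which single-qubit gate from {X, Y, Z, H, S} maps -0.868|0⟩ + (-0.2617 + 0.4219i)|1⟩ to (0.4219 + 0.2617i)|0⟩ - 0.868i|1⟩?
Y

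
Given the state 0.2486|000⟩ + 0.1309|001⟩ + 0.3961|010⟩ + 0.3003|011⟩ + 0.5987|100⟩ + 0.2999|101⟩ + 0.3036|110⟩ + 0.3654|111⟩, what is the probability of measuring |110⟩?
0.09217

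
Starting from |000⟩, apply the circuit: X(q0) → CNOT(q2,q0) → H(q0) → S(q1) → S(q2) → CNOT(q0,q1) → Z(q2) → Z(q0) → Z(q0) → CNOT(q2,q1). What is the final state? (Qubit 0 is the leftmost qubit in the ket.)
1/√2|000⟩ - 1/√2|110⟩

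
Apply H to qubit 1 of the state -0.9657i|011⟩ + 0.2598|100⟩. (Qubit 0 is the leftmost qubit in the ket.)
-0.6829i|001⟩ + 0.6829i|011⟩ + 0.1837|100⟩ + 0.1837|110⟩

H on qubit 1 mixes each pair of kets that differ only in qubit 1: amplitudes (a, b) of (|…0…⟩, |…1…⟩) become ((a + b)/√2, (a − b)/√2). Kets absent from the input have amplitude 0.
(|001⟩, |011⟩): (a, b) = (0, -0.9657i) → (-0.6829i, 0.6829i)
(|100⟩, |110⟩): (a, b) = (0.2598, 0) → (0.1837, 0.1837)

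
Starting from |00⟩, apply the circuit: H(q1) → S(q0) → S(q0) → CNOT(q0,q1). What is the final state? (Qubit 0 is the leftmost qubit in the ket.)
1/√2|00⟩ + 1/√2|01⟩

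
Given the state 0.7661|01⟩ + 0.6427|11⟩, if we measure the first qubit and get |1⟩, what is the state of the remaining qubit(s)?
|1⟩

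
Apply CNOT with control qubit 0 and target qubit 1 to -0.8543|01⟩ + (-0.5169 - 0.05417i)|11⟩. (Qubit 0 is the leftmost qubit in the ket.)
-0.8543|01⟩ + (-0.5169 - 0.05417i)|10⟩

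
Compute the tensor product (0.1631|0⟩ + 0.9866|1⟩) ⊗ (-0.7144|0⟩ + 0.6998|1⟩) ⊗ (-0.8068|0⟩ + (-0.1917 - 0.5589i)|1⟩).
0.09401|000⟩ + (0.02234 + 0.06512i)|001⟩ - 0.09209|010⟩ + (-0.02188 - 0.06379i)|011⟩ + 0.5687|100⟩ + (0.1351 + 0.3939i)|101⟩ - 0.557|110⟩ + (-0.1324 - 0.3859i)|111⟩

amp(|b₁b₂…⟩) = product of the factor amplitudes for bits b₁, b₂, …; only kets whose every factor amplitude is nonzero survive.
|000⟩: (0.1631)(-0.7144)(-0.8068) = 0.09401
|001⟩: (0.1631)(-0.7144)(-0.1917 - 0.5589i) = (0.02234 + 0.06512i)
|010⟩: (0.1631)(0.6998)(-0.8068) = -0.09209
|011⟩: (0.1631)(0.6998)(-0.1917 - 0.5589i) = (-0.02188 - 0.06379i)
|100⟩: (0.9866)(-0.7144)(-0.8068) = 0.5687
|101⟩: (0.9866)(-0.7144)(-0.1917 - 0.5589i) = (0.1351 + 0.3939i)
|110⟩: (0.9866)(0.6998)(-0.8068) = -0.557
|111⟩: (0.9866)(0.6998)(-0.1917 - 0.5589i) = (-0.1324 - 0.3859i)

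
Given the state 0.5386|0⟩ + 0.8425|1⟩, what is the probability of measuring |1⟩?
0.7098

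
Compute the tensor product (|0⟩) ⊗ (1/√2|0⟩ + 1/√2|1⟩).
1/√2|00⟩ + 1/√2|01⟩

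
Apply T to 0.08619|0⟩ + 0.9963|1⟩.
0.08619|0⟩ + (0.7045 + 0.7045i)|1⟩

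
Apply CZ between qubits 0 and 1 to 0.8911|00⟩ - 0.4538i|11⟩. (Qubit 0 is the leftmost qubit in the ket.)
0.8911|00⟩ + 0.4538i|11⟩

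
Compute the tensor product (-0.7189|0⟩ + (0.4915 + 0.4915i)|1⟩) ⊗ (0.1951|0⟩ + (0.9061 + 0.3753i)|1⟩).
-0.1403|00⟩ + (-0.6514 - 0.2698i)|01⟩ + (0.09589 + 0.09589i)|10⟩ + (0.2609 + 0.6298i)|11⟩

amp(|b₁b₂…⟩) = product of the factor amplitudes for bits b₁, b₂, …; only kets whose every factor amplitude is nonzero survive.
|00⟩: (-0.7189)(0.1951) = -0.1403
|01⟩: (-0.7189)(0.9061 + 0.3753i) = (-0.6514 - 0.2698i)
|10⟩: (0.4915 + 0.4915i)(0.1951) = (0.09589 + 0.09589i)
|11⟩: (0.4915 + 0.4915i)(0.9061 + 0.3753i) = (0.2609 + 0.6298i)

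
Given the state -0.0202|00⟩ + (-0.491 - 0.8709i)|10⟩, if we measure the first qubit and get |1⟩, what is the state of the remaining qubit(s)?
(-0.4911 - 0.8711i)|0⟩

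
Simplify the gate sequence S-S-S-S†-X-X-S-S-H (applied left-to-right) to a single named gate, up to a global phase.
H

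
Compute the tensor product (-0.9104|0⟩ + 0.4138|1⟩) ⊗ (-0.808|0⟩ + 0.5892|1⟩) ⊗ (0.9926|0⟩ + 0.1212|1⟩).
0.7302|000⟩ + 0.08916|001⟩ - 0.5324|010⟩ - 0.06501|011⟩ - 0.3319|100⟩ - 0.04052|101⟩ + 0.242|110⟩ + 0.02955|111⟩

amp(|b₁b₂…⟩) = product of the factor amplitudes for bits b₁, b₂, …; only kets whose every factor amplitude is nonzero survive.
|000⟩: (-0.9104)(-0.808)(0.9926) = 0.7302
|001⟩: (-0.9104)(-0.808)(0.1212) = 0.08916
|010⟩: (-0.9104)(0.5892)(0.9926) = -0.5324
|011⟩: (-0.9104)(0.5892)(0.1212) = -0.06501
|100⟩: (0.4138)(-0.808)(0.9926) = -0.3319
|101⟩: (0.4138)(-0.808)(0.1212) = -0.04052
|110⟩: (0.4138)(0.5892)(0.9926) = 0.242
|111⟩: (0.4138)(0.5892)(0.1212) = 0.02955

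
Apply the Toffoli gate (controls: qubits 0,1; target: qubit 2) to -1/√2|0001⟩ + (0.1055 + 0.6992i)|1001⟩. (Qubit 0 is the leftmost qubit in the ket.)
-1/√2|0001⟩ + (0.1055 + 0.6992i)|1001⟩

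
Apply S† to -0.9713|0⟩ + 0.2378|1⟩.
-0.9713|0⟩ - 0.2378i|1⟩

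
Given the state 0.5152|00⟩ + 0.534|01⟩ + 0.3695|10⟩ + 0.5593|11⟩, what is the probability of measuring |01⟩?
0.2852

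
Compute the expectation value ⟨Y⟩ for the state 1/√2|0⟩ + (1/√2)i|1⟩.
1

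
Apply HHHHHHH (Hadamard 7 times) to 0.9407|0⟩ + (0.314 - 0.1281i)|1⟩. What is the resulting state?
(0.8872 - 0.09058i)|0⟩ + (0.4431 + 0.09058i)|1⟩

H² = I, so H^7 = H: a single Hadamard. With (a, b) = (0.9407, (0.314 - 0.1281i)), H gives ((a + b)/√2, (a − b)/√2) = ((0.8872 - 0.09058i), (0.4431 + 0.09058i)).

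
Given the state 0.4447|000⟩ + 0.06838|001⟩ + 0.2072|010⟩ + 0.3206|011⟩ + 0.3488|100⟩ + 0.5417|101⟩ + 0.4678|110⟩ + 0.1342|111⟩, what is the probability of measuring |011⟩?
0.1028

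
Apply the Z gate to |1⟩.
-|1⟩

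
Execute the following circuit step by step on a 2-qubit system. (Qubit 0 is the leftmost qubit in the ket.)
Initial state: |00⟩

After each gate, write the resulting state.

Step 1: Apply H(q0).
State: 1/√2|00⟩ + 1/√2|10⟩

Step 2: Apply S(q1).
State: 1/√2|00⟩ + 1/√2|10⟩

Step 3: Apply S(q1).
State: 1/√2|00⟩ + 1/√2|10⟩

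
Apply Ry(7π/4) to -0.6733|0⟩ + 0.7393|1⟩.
0.3391|0⟩ - 0.9407|1⟩

Ry(7π/4) = [[cos(θ/2), −sin(θ/2)], [sin(θ/2), cos(θ/2)]]; θ = 7π/4, cos(θ/2) ≈ -0.92388, sin(θ/2) ≈ 0.382683.
With a = amp(|0⟩) = -0.6733 and b = amp(|1⟩) = 0.7393:
new amp(|0⟩) = (-0.92388)·a + (-0.382683)·b = 0.3391
new amp(|1⟩) = (0.382683)·a + (-0.92388)·b = -0.9407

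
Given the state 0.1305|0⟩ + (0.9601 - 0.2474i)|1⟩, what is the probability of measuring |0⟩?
0.01703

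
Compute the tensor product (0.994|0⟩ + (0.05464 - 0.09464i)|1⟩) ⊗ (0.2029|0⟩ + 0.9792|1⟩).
0.2017|00⟩ + 0.9733|01⟩ + (0.01109 - 0.0192i)|10⟩ + (0.0535 - 0.09267i)|11⟩

amp(|b₁b₂…⟩) = product of the factor amplitudes for bits b₁, b₂, …; only kets whose every factor amplitude is nonzero survive.
|00⟩: (0.994)(0.2029) = 0.2017
|01⟩: (0.994)(0.9792) = 0.9733
|10⟩: (0.05464 - 0.09464i)(0.2029) = (0.01109 - 0.0192i)
|11⟩: (0.05464 - 0.09464i)(0.9792) = (0.0535 - 0.09267i)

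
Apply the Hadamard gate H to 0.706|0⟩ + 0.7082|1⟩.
|0⟩ - 0.001556|1⟩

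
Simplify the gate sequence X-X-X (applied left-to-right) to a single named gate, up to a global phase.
X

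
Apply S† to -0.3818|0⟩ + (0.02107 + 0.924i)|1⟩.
-0.3818|0⟩ + (0.924 - 0.02107i)|1⟩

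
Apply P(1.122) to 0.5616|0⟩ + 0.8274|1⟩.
0.5616|0⟩ + (0.359 + 0.7455i)|1⟩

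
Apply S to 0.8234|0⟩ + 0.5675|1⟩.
0.8234|0⟩ + 0.5675i|1⟩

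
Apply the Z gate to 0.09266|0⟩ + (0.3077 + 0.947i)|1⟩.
0.09266|0⟩ + (-0.3077 - 0.947i)|1⟩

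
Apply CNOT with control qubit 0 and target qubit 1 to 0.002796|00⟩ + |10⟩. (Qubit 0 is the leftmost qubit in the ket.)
0.002796|00⟩ + |11⟩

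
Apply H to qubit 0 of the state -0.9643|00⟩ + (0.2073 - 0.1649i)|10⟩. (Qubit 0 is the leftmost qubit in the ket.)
(-0.5353 - 0.1166i)|00⟩ + (-0.8284 + 0.1166i)|10⟩

H on qubit 0 mixes each pair of kets that differ only in qubit 0: amplitudes (a, b) of (|…0…⟩, |…1…⟩) become ((a + b)/√2, (a − b)/√2). Kets absent from the input have amplitude 0.
(|00⟩, |10⟩): (a, b) = (-0.9643, (0.2073 - 0.1649i)) → ((-0.5353 - 0.1166i), (-0.8284 + 0.1166i))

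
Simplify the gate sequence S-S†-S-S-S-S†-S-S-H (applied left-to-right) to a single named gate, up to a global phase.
H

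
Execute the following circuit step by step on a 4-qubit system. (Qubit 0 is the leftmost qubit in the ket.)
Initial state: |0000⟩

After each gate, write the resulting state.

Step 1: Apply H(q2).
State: 1/√2|0000⟩ + 1/√2|0010⟩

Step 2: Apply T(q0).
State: 1/√2|0000⟩ + 1/√2|0010⟩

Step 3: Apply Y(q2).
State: -(1/√2)i|0000⟩ + (1/√2)i|0010⟩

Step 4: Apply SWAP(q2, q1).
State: -(1/√2)i|0000⟩ + (1/√2)i|0100⟩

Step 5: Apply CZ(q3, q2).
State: -(1/√2)i|0000⟩ + (1/√2)i|0100⟩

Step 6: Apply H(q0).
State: -(1/2)i|0000⟩ + (1/2)i|0100⟩ - (1/2)i|1000⟩ + (1/2)i|1100⟩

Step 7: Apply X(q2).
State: -(1/2)i|0010⟩ + (1/2)i|0110⟩ - (1/2)i|1010⟩ + (1/2)i|1110⟩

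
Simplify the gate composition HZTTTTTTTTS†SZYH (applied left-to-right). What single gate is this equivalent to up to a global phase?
Y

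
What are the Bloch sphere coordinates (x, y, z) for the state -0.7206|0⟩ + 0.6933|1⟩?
(-0.9992, 0, 0.0386)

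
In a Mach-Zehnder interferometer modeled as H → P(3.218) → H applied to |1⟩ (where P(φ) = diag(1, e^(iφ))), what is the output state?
(0.9985 + 0.03817i)|0⟩ + (0.001459 - 0.03817i)|1⟩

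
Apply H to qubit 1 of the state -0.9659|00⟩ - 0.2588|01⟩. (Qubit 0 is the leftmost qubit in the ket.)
-0.866|00⟩ - 0.5|01⟩

H on qubit 1 mixes each pair of kets that differ only in qubit 1: amplitudes (a, b) of (|…0…⟩, |…1…⟩) become ((a + b)/√2, (a − b)/√2). Kets absent from the input have amplitude 0.
(|00⟩, |01⟩): (a, b) = (-0.9659, -0.2588) → (-0.866, -0.5)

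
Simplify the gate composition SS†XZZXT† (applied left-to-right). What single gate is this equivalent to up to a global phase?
T†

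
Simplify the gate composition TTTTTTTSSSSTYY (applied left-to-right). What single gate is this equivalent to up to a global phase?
I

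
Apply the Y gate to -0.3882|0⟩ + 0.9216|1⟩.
-0.9216i|0⟩ - 0.3882i|1⟩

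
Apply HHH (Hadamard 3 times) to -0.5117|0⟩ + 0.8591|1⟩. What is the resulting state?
0.2456|0⟩ - 0.9693|1⟩

H² = I, so H^3 = H: a single Hadamard. With (a, b) = (-0.5117, 0.8591), H gives ((a + b)/√2, (a − b)/√2) = (0.2456, -0.9693).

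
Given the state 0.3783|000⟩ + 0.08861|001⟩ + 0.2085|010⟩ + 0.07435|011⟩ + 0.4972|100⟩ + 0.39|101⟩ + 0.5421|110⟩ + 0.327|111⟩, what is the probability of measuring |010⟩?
0.04347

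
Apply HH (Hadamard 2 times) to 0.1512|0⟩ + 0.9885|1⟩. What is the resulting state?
0.1512|0⟩ + 0.9885|1⟩

H² = I, so an even number of Hadamards cancels: H^2 = I and the state is unchanged.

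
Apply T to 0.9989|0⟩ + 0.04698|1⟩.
0.9989|0⟩ + (0.03322 + 0.03322i)|1⟩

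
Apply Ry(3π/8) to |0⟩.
0.8315|0⟩ + 0.5556|1⟩

Ry(3π/8) = [[cos(θ/2), −sin(θ/2)], [sin(θ/2), cos(θ/2)]]; θ = 3π/8, cos(θ/2) ≈ 0.83147, sin(θ/2) ≈ 0.55557.
With a = amp(|0⟩) = 1 and b = amp(|1⟩) = 0:
new amp(|0⟩) = (0.83147)·a + (-0.55557)·b = 0.8315
new amp(|1⟩) = (0.55557)·a + (0.83147)·b = 0.5556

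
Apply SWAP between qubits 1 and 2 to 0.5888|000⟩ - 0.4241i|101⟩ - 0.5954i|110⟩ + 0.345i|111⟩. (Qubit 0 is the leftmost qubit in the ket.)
0.5888|000⟩ - 0.5954i|101⟩ - 0.4241i|110⟩ + 0.345i|111⟩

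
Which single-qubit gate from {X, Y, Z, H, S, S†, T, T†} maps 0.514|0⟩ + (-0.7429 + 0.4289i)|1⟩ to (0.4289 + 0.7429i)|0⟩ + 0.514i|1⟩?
Y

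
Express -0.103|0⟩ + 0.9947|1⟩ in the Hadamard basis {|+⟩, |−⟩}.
0.6305|+⟩ - 0.7762|−⟩

With |ψ⟩ = α|0⟩ + β|1⟩, the Hadamard-basis coefficients are ⟨+|ψ⟩ = (α + β)/√2 and ⟨−|ψ⟩ = (α − β)/√2.
Here α = -0.103, β = 0.9947: (α + β)/√2 = 0.6305, (α − β)/√2 = -0.7762.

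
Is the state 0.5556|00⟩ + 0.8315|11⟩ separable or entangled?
Entangled

Writing the state as a|00⟩ + b|01⟩ + c|10⟩ + d|11⟩, it is a product state iff ad − bc = 0.
Here (a, b, c, d) = (0.5556, 0, 0, 0.8315): ad − bc = (0.5556)(0.8315) − (0)(0) = 0.462 ≠ 0, so the state is entangled.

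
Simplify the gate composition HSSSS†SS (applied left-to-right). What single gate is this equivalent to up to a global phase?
H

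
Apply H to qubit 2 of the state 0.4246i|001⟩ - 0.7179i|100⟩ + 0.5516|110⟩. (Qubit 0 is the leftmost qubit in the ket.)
0.3002i|000⟩ - 0.3002i|001⟩ - 0.5076i|100⟩ - 0.5076i|101⟩ + 0.39|110⟩ + 0.39|111⟩

H on qubit 2 mixes each pair of kets that differ only in qubit 2: amplitudes (a, b) of (|…0…⟩, |…1…⟩) become ((a + b)/√2, (a − b)/√2). Kets absent from the input have amplitude 0.
(|000⟩, |001⟩): (a, b) = (0, 0.4246i) → (0.3002i, -0.3002i)
(|100⟩, |101⟩): (a, b) = (-0.7179i, 0) → (-0.5076i, -0.5076i)
(|110⟩, |111⟩): (a, b) = (0.5516, 0) → (0.39, 0.39)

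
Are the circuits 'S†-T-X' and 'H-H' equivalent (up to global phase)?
No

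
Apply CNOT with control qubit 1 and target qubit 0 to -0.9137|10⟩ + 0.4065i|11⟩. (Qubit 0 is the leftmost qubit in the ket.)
0.4065i|01⟩ - 0.9137|10⟩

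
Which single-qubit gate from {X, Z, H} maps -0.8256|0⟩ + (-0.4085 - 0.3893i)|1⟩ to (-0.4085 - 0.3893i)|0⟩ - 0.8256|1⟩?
X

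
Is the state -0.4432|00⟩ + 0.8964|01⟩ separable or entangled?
Separable

Writing the state as a|00⟩ + b|01⟩ + c|10⟩ + d|11⟩, it is a product state iff ad − bc = 0.
Here (a, b, c, d) = (-0.4432, 0.8964, 0, 0): ad − bc = (-0.4432)(0) − (0.8964)(0) = 0, so the state is separable.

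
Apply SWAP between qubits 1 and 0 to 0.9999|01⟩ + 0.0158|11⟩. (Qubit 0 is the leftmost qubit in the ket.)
0.9999|10⟩ + 0.0158|11⟩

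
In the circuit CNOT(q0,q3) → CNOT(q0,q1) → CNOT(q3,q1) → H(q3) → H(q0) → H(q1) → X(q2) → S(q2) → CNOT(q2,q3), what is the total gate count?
9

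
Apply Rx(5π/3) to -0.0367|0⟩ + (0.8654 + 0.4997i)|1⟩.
(0.2816 - 0.4327i)|0⟩ + (-0.7495 - 0.4144i)|1⟩

Rx(5π/3) = [[cos(θ/2), −i·sin(θ/2)], [−i·sin(θ/2), cos(θ/2)]]; θ = 5π/3, cos(θ/2) ≈ -0.866025, sin(θ/2) ≈ 0.5.
With a = amp(|0⟩) = -0.0367 and b = amp(|1⟩) = (0.8654 + 0.4997i):
new amp(|0⟩) = (-0.866025)·a + (-0.5i)·b = (0.2816 - 0.4327i)
new amp(|1⟩) = (-0.5i)·a + (-0.866025)·b = (-0.7495 - 0.4144i)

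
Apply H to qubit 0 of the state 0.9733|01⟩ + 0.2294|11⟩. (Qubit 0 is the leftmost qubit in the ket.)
0.8504|01⟩ + 0.526|11⟩

H on qubit 0 mixes each pair of kets that differ only in qubit 0: amplitudes (a, b) of (|…0…⟩, |…1…⟩) become ((a + b)/√2, (a − b)/√2). Kets absent from the input have amplitude 0.
(|01⟩, |11⟩): (a, b) = (0.9733, 0.2294) → (0.8504, 0.526)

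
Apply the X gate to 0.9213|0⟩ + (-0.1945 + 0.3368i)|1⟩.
(-0.1945 + 0.3368i)|0⟩ + 0.9213|1⟩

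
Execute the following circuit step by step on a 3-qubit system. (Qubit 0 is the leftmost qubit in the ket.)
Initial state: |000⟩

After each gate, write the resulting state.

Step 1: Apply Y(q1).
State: i|010⟩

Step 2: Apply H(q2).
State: (1/√2)i|010⟩ + (1/√2)i|011⟩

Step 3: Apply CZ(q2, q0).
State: (1/√2)i|010⟩ + (1/√2)i|011⟩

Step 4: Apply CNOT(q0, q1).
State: (1/√2)i|010⟩ + (1/√2)i|011⟩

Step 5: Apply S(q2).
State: (1/√2)i|010⟩ - 1/√2|011⟩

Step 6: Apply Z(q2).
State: (1/√2)i|010⟩ + 1/√2|011⟩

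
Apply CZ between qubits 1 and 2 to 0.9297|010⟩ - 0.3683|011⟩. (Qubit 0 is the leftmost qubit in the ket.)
0.9297|010⟩ + 0.3683|011⟩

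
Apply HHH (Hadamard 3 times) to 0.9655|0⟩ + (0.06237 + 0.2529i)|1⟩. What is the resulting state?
(0.7268 + 0.1788i)|0⟩ + (0.6386 - 0.1788i)|1⟩

H² = I, so H^3 = H: a single Hadamard. With (a, b) = (0.9655, (0.06237 + 0.2529i)), H gives ((a + b)/√2, (a − b)/√2) = ((0.7268 + 0.1788i), (0.6386 - 0.1788i)).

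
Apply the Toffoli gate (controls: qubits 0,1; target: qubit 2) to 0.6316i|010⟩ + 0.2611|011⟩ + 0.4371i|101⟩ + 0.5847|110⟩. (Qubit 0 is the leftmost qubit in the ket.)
0.6316i|010⟩ + 0.2611|011⟩ + 0.4371i|101⟩ + 0.5847|111⟩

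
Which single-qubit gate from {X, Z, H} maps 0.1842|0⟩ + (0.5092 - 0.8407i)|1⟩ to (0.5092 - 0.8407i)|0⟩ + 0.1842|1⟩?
X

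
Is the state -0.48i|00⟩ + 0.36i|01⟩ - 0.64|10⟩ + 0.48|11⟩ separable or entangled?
Separable

Writing the state as a|00⟩ + b|01⟩ + c|10⟩ + d|11⟩, it is a product state iff ad − bc = 0.
Here (a, b, c, d) = (-0.48i, 0.36i, -0.64, 0.48): ad − bc = (-0.48i)(0.48) − (0.36i)(-0.64) = 0, so the state is separable.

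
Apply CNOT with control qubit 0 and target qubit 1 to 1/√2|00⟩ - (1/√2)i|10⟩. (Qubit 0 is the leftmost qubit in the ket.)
1/√2|00⟩ - (1/√2)i|11⟩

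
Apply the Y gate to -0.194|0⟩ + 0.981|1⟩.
-0.981i|0⟩ - 0.194i|1⟩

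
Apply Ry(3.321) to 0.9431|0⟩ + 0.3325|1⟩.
-0.4156|0⟩ + 0.9095|1⟩

Ry(3.321) = [[cos(θ/2), −sin(θ/2)], [sin(θ/2), cos(θ/2)]]; θ = 3.321, cos(θ/2) ≈ -0.0895834, sin(θ/2) ≈ 0.995979.
With a = amp(|0⟩) = 0.9431 and b = amp(|1⟩) = 0.3325:
new amp(|0⟩) = (-0.0895834)·a + (-0.995979)·b = -0.4156
new amp(|1⟩) = (0.995979)·a + (-0.0895834)·b = 0.9095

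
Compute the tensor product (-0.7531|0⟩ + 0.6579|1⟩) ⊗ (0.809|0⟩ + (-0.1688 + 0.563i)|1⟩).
-0.6093|00⟩ + (0.1271 - 0.424i)|01⟩ + 0.5322|10⟩ + (-0.1111 + 0.3704i)|11⟩

amp(|b₁b₂…⟩) = product of the factor amplitudes for bits b₁, b₂, …; only kets whose every factor amplitude is nonzero survive.
|00⟩: (-0.7531)(0.809) = -0.6093
|01⟩: (-0.7531)(-0.1688 + 0.563i) = (0.1271 - 0.424i)
|10⟩: (0.6579)(0.809) = 0.5322
|11⟩: (0.6579)(-0.1688 + 0.563i) = (-0.1111 + 0.3704i)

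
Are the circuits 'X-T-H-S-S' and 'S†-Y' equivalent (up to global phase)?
No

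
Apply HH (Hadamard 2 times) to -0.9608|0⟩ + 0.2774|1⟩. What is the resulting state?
-0.9608|0⟩ + 0.2774|1⟩

H² = I, so an even number of Hadamards cancels: H^2 = I and the state is unchanged.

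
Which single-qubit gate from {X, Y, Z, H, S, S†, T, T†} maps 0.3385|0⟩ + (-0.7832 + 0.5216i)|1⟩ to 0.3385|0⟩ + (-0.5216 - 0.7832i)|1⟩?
S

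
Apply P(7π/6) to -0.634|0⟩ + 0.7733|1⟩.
-0.634|0⟩ + (-0.6697 - 0.3867i)|1⟩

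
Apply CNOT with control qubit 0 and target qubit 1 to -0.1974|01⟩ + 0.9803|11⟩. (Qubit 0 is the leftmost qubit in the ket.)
-0.1974|01⟩ + 0.9803|10⟩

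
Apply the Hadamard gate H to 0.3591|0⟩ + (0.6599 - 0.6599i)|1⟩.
(0.7205 - 0.4666i)|0⟩ + (-0.2127 + 0.4666i)|1⟩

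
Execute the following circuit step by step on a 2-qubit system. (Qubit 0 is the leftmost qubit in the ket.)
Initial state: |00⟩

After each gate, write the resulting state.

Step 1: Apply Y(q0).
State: i|10⟩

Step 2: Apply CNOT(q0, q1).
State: i|11⟩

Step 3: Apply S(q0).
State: -|11⟩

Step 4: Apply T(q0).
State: (-1/√2 - (1/√2)i)|11⟩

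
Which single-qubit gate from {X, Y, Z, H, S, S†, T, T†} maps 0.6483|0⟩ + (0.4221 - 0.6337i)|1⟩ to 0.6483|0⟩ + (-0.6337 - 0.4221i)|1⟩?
S†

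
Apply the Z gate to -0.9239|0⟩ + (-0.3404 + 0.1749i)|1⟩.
-0.9239|0⟩ + (0.3404 - 0.1749i)|1⟩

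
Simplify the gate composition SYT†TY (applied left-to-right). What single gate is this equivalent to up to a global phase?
S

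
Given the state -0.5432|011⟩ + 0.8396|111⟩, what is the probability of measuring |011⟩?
0.2951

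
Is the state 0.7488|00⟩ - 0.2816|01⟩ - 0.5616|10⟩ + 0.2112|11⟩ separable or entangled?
Separable

Writing the state as a|00⟩ + b|01⟩ + c|10⟩ + d|11⟩, it is a product state iff ad − bc = 0.
Here (a, b, c, d) = (0.7488, -0.2816, -0.5616, 0.2112): ad − bc = (0.7488)(0.2112) − (-0.2816)(-0.5616) = 0, so the state is separable.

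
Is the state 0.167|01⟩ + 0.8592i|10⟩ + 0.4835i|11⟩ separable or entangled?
Entangled

Writing the state as a|00⟩ + b|01⟩ + c|10⟩ + d|11⟩, it is a product state iff ad − bc = 0.
Here (a, b, c, d) = (0, 0.167, 0.8592i, 0.4835i): ad − bc = (0)(0.4835i) − (0.167)(0.8592i) = -0.1435i ≠ 0, so the state is entangled.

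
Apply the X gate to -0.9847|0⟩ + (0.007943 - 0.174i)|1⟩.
(0.007943 - 0.174i)|0⟩ - 0.9847|1⟩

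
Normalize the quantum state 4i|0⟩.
i|0⟩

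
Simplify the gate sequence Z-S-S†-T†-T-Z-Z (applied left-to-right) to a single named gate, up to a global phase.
Z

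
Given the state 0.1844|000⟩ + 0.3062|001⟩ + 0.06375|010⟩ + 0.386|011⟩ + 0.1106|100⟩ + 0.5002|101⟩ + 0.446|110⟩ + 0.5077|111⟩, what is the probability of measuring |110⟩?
0.1989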